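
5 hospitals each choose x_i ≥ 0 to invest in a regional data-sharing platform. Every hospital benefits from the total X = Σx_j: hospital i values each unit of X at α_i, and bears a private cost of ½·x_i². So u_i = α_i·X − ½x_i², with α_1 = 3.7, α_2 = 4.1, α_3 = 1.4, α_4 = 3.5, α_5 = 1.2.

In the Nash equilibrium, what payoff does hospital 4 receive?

42.525

Hospital i's FOC: ∂u_i/∂x_i = α_i − x_i = 0, so x_i* = α_i.
NE contributions = (3.7, 4.1, 1.4, 3.5, 1.2); X = 13.9.
u_4 = α_4·X − ½·(x_4)² = 3.5·13.9 − ½·3.5² = 42.525.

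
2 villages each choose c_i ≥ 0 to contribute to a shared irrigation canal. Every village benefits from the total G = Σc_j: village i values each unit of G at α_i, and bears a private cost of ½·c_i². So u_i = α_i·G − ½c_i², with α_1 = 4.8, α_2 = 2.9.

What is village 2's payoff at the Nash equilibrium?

18.125

Village i's FOC: ∂u_i/∂c_i = α_i − c_i = 0, so c_i* = α_i.
NE contributions = (4.8, 2.9); G = 7.7.
u_2 = α_2·G − ½·(c_2)² = 2.9·7.7 − ½·2.9² = 18.125.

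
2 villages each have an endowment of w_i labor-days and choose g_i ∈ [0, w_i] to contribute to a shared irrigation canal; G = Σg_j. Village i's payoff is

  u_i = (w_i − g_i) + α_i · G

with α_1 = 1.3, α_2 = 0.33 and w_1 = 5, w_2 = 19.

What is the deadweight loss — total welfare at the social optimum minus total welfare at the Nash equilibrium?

∂u_i/∂g_i = α_i − 1, so village i contributes w_i if α_i > 1, else 0.
α_i > 1 for i ∈ {1}; NE contributions (5, 0), G = 5.
W^NE = Σw_i − G^NE + (Σα_i)·G^NE = 24 + 0.63·5 = 27.15.
Planner: ∂(Σu_j)/∂g_i = Σα_j − 1 = 0.63 > 0, so everyone contributes w_i; G^SO = 24, W^SO = 24 + 0.63·24 = 39.12.
Deadweight loss = 11.97.

11.97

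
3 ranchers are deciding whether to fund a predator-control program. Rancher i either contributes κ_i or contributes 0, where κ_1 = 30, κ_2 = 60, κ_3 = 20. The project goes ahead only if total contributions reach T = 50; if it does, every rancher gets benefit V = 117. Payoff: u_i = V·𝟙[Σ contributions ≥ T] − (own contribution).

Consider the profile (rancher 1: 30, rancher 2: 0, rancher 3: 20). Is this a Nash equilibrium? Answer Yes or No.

Total = 50 ≥ 50: provided.
Rancher 1 (pledges 30, payoff 87): dropping to 0 → total 20, payoff 0. No gain.
Rancher 2 (pledges 0, payoff 117): pledging 60 → total 110, payoff 57. No gain.
Rancher 3 (pledges 20, payoff 97): dropping to 0 → total 30, payoff 0. No gain.

Yes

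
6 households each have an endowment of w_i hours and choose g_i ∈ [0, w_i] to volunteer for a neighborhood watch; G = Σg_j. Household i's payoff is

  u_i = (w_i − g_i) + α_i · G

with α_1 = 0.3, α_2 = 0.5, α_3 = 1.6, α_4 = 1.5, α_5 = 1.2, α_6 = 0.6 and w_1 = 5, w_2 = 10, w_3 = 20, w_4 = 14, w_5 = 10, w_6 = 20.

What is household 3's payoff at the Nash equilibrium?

70.4

∂u_i/∂g_i = α_i − 1, so household i contributes w_i if α_i > 1, else 0.
α_i > 1 for i ∈ {3, 4, 5}; NE contributions (0, 0, 20, 14, 10, 0), G = 44.
u_3 = (20 − 20) + 1.6·44 = 70.4.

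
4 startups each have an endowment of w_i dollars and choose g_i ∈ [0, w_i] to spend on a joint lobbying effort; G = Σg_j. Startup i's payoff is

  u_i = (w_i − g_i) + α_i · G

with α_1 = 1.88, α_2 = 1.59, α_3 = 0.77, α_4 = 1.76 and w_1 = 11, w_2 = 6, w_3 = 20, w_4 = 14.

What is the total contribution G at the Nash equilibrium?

∂u_i/∂g_i = α_i − 1, so startup i contributes w_i if α_i > 1, else 0.
α_i > 1 for i ∈ {1, 2, 4}; NE contributions (11, 6, 0, 14), G = 31.

31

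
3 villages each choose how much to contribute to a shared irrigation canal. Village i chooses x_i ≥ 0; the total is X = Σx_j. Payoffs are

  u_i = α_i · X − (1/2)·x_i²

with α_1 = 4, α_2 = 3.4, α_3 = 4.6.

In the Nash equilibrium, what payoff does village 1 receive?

Village i's FOC: ∂u_i/∂x_i = α_i − x_i = 0, so x_i* = α_i.
NE contributions = (4, 3.4, 4.6); X = 12.
u_1 = α_1·X − ½·(x_1)² = 4·12 − ½·4² = 40.

40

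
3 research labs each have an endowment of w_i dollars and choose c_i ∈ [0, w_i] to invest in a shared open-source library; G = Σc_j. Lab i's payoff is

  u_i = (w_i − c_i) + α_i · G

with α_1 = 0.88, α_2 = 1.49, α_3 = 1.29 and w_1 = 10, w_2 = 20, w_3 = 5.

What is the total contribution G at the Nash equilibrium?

∂u_i/∂c_i = α_i − 1, so lab i contributes w_i if α_i > 1, else 0.
α_i > 1 for i ∈ {2, 3}; NE contributions (0, 20, 5), G = 25.

25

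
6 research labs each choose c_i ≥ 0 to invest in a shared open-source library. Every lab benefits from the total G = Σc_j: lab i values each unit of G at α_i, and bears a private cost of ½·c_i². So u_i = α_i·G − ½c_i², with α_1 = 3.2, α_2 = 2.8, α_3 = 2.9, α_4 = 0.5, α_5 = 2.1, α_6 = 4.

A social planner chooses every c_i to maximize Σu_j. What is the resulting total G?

Planner FOC: ∂(Σu_j)/∂c_i = (Σα_j) − c_i = 0, so c_i^SO = Σα_j = 15.5 for every i; G^SO = 93.

93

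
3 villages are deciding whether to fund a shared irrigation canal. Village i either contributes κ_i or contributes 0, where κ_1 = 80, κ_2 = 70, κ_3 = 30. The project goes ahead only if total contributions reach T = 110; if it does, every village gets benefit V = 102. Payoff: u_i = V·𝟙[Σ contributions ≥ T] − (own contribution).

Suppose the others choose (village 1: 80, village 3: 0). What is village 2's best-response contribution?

70

Others' total = 80. Contributing 70 brings total to 150 ≥ 110: gain V − κ_2 = 32.
Best response: 70.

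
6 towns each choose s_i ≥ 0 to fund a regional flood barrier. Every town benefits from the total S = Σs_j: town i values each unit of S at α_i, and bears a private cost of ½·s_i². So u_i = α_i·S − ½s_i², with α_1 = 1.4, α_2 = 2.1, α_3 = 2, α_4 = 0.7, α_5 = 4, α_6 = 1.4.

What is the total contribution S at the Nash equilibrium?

Town i's FOC: ∂u_i/∂s_i = α_i − s_i = 0, so s_i* = α_i.
NE contributions = (1.4, 2.1, 2, 0.7, 4, 1.4); S = 11.6.

11.6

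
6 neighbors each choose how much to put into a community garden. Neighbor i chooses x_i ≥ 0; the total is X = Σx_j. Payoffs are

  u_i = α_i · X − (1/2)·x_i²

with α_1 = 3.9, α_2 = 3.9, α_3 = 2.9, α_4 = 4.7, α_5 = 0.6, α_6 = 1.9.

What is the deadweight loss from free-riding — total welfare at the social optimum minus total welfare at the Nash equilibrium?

673.265

Neighbor i's FOC: ∂u_i/∂x_i = α_i − x_i = 0, so x_i* = α_i.
NE contributions = (3.9, 3.9, 2.9, 4.7, 0.6, 1.9); X = 17.9.
W^NE = (Σα)·X − ½Σα_i² = 17.9² − ½·64.89 = 287.965.
Planner sets x_i = Σα_j = 17.9 for every i, so X^SO = 6·17.9 = 107.4.
W^SO = (Σα)·X^SO − ½·6·(Σα)² = (6/2)·17.9² = 961.23.
Deadweight loss = W^SO − W^NE = 673.265.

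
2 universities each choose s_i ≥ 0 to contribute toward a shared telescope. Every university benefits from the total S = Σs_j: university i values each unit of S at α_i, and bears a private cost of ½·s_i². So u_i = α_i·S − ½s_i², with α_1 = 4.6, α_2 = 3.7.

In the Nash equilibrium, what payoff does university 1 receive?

University i's FOC: ∂u_i/∂s_i = α_i − s_i = 0, so s_i* = α_i.
NE contributions = (4.6, 3.7); S = 8.3.
u_1 = α_1·S − ½·(s_1)² = 4.6·8.3 − ½·4.6² = 27.6.

27.6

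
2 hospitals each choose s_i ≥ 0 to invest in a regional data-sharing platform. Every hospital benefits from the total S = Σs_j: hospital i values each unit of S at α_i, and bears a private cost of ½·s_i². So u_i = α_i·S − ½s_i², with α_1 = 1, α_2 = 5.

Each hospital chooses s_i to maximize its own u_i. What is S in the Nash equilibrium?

6

Hospital i's FOC: ∂u_i/∂s_i = α_i − s_i = 0, so s_i* = α_i.
NE contributions = (1, 5); S = 6.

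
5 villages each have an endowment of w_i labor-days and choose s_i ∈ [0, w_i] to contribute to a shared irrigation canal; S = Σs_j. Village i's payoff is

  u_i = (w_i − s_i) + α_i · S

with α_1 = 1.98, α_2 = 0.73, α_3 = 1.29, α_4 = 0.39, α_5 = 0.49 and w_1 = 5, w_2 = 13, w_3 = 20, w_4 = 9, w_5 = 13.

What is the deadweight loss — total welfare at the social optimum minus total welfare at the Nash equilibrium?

135.8

∂u_i/∂s_i = α_i − 1, so village i contributes w_i if α_i > 1, else 0.
α_i > 1 for i ∈ {1, 3}; NE contributions (5, 0, 20, 0, 0), S = 25.
W^NE = Σw_i − S^NE + (Σα_i)·S^NE = 60 + 3.88·25 = 157.
Planner: ∂(Σu_j)/∂s_i = Σα_j − 1 = 3.88 > 0, so everyone contributes w_i; S^SO = 60, W^SO = 60 + 3.88·60 = 292.8.
Deadweight loss = 135.8.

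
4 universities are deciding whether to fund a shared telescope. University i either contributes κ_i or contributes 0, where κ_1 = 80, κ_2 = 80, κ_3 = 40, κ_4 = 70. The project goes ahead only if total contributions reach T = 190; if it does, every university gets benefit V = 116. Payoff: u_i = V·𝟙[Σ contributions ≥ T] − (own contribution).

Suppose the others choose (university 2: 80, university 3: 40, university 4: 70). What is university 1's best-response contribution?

Others' total = 190 ≥ 190; contributing adds cost 80 for no extra benefit.
Best response: 0.

0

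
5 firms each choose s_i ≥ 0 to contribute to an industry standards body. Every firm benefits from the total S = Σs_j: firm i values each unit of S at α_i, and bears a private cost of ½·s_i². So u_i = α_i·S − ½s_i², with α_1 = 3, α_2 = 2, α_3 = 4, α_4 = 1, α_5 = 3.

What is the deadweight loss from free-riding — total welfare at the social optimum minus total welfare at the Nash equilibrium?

273

Firm i's FOC: ∂u_i/∂s_i = α_i − s_i = 0, so s_i* = α_i.
NE contributions = (3, 2, 4, 1, 3); S = 13.
W^NE = (Σα)·S − ½Σα_i² = 13² − ½·39 = 149.5.
Planner sets s_i = Σα_j = 13 for every i, so S^SO = 5·13 = 65.
W^SO = (Σα)·S^SO − ½·5·(Σα)² = (5/2)·13² = 422.5.
Deadweight loss = W^SO − W^NE = 273.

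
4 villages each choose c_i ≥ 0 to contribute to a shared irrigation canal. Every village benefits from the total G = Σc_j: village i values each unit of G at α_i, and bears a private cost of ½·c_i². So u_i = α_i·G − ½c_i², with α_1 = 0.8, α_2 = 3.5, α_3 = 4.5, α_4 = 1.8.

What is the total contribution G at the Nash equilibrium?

Village i's FOC: ∂u_i/∂c_i = α_i − c_i = 0, so c_i* = α_i.
NE contributions = (0.8, 3.5, 4.5, 1.8); G = 10.6.

10.6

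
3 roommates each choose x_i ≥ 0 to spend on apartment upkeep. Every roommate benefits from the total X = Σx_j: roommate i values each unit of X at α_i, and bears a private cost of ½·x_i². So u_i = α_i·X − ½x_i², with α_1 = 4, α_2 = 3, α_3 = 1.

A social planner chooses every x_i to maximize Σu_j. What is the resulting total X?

Planner FOC: ∂(Σu_j)/∂x_i = (Σα_j) − x_i = 0, so x_i^SO = Σα_j = 8 for every i; X^SO = 24.

24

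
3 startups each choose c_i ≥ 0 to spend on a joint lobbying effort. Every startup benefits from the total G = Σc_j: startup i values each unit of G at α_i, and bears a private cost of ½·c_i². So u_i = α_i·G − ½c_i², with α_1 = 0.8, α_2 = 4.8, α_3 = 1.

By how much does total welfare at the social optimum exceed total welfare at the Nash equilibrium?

Startup i's FOC: ∂u_i/∂c_i = α_i − c_i = 0, so c_i* = α_i.
NE contributions = (0.8, 4.8, 1); G = 6.6.
W^NE = (Σα)·G − ½Σα_i² = 6.6² − ½·24.68 = 31.22.
Planner sets c_i = Σα_j = 6.6 for every i, so G^SO = 3·6.6 = 19.8.
W^SO = (Σα)·G^SO − ½·3·(Σα)² = (3/2)·6.6² = 65.34.
Deadweight loss = W^SO − W^NE = 34.12.

34.12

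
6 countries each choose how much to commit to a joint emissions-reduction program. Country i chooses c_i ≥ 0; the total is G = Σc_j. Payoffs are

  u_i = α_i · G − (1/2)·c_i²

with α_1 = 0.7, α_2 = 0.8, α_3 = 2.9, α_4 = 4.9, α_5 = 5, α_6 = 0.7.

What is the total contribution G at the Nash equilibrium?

15

Country i's FOC: ∂u_i/∂c_i = α_i − c_i = 0, so c_i* = α_i.
NE contributions = (0.7, 0.8, 2.9, 4.9, 5, 0.7); G = 15.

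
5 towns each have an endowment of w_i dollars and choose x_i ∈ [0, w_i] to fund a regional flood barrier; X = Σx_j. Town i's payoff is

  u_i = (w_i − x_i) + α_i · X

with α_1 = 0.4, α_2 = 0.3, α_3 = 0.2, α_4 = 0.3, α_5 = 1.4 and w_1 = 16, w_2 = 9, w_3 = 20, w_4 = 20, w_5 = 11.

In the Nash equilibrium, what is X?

11

∂u_i/∂x_i = α_i − 1, so town i contributes w_i if α_i > 1, else 0.
α_i > 1 for i ∈ {5}; NE contributions (0, 0, 0, 0, 11), X = 11.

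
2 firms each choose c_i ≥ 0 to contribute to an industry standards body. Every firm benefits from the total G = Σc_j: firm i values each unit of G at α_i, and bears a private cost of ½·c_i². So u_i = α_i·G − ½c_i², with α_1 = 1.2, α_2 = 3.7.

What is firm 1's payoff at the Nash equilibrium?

Firm i's FOC: ∂u_i/∂c_i = α_i − c_i = 0, so c_i* = α_i.
NE contributions = (1.2, 3.7); G = 4.9.
u_1 = α_1·G − ½·(c_1)² = 1.2·4.9 − ½·1.2² = 5.16.

5.16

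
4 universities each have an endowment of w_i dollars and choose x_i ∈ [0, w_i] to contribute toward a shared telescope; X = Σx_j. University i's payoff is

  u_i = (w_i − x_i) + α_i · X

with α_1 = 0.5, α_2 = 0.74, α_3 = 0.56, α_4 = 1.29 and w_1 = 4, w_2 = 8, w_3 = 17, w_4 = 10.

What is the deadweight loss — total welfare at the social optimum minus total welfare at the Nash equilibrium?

60.61

∂u_i/∂x_i = α_i − 1, so university i contributes w_i if α_i > 1, else 0.
α_i > 1 for i ∈ {4}; NE contributions (0, 0, 0, 10), X = 10.
W^NE = Σw_i − X^NE + (Σα_i)·X^NE = 39 + 2.09·10 = 59.9.
Planner: ∂(Σu_j)/∂x_i = Σα_j − 1 = 2.09 > 0, so everyone contributes w_i; X^SO = 39, W^SO = 39 + 2.09·39 = 120.51.
Deadweight loss = 60.61.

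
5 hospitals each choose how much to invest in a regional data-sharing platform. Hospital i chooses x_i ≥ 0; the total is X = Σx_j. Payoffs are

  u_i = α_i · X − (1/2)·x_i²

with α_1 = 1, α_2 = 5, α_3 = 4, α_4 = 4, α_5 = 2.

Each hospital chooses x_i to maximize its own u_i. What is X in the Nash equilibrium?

16

Hospital i's FOC: ∂u_i/∂x_i = α_i − x_i = 0, so x_i* = α_i.
NE contributions = (1, 5, 4, 4, 2); X = 16.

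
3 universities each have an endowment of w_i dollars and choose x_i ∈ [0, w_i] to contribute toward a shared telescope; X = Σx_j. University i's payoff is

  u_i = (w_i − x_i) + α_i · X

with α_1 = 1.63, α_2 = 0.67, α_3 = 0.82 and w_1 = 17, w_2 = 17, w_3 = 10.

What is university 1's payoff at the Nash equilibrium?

27.71

∂u_i/∂x_i = α_i − 1, so university i contributes w_i if α_i > 1, else 0.
α_i > 1 for i ∈ {1}; NE contributions (17, 0, 0), X = 17.
u_1 = (17 − 17) + 1.63·17 = 27.71.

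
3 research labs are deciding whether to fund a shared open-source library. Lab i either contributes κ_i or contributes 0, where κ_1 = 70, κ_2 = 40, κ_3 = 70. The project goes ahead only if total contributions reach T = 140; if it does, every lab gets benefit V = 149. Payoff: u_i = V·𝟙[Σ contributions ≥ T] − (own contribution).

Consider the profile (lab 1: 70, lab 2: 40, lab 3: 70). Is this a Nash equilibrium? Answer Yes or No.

Total = 180 ≥ 140: provided.
Lab 1 (pledges 70, payoff 79): dropping to 0 → total 110, payoff 0. No gain.
Lab 2 (pledges 40, payoff 109): dropping to 0 → total 140, payoff 149. Profitable deviation.

No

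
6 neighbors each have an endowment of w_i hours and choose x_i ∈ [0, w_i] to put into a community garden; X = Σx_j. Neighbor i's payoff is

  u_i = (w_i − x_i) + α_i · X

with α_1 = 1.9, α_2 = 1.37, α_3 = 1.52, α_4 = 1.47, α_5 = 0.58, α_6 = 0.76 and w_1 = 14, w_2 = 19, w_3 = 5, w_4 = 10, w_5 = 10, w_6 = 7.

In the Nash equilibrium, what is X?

∂u_i/∂x_i = α_i − 1, so neighbor i contributes w_i if α_i > 1, else 0.
α_i > 1 for i ∈ {1, 2, 3, 4}; NE contributions (14, 19, 5, 10, 0, 0), X = 48.

48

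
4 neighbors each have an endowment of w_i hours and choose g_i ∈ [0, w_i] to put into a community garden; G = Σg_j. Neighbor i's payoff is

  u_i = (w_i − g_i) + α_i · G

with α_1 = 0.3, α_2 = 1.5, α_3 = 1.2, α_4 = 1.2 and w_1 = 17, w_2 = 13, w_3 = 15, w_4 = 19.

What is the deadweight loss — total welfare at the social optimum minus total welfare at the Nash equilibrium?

54.4

∂u_i/∂g_i = α_i − 1, so neighbor i contributes w_i if α_i > 1, else 0.
α_i > 1 for i ∈ {2, 3, 4}; NE contributions (0, 13, 15, 19), G = 47.
W^NE = Σw_i − G^NE + (Σα_i)·G^NE = 64 + 3.2·47 = 214.4.
Planner: ∂(Σu_j)/∂g_i = Σα_j − 1 = 3.2 > 0, so everyone contributes w_i; G^SO = 64, W^SO = 64 + 3.2·64 = 268.8.
Deadweight loss = 54.4.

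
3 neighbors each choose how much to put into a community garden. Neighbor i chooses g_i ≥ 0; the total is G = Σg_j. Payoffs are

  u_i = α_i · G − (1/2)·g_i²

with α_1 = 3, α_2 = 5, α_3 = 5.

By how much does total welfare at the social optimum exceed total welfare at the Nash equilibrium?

114

Neighbor i's FOC: ∂u_i/∂g_i = α_i − g_i = 0, so g_i* = α_i.
NE contributions = (3, 5, 5); G = 13.
W^NE = (Σα)·G − ½Σα_i² = 13² − ½·59 = 139.5.
Planner sets g_i = Σα_j = 13 for every i, so G^SO = 3·13 = 39.
W^SO = (Σα)·G^SO − ½·3·(Σα)² = (3/2)·13² = 253.5.
Deadweight loss = W^SO − W^NE = 114.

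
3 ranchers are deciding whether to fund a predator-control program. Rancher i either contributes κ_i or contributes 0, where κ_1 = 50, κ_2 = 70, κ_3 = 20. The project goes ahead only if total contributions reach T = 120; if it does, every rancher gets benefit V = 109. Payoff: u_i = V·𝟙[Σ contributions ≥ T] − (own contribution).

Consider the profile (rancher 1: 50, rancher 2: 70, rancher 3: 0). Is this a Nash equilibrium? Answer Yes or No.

Yes

Total = 120 ≥ 120: provided.
Rancher 1 (pledges 50, payoff 59): dropping to 0 → total 70, payoff 0. No gain.
Rancher 2 (pledges 70, payoff 39): dropping to 0 → total 50, payoff 0. No gain.
Rancher 3 (pledges 0, payoff 109): pledging 20 → total 140, payoff 89. No gain.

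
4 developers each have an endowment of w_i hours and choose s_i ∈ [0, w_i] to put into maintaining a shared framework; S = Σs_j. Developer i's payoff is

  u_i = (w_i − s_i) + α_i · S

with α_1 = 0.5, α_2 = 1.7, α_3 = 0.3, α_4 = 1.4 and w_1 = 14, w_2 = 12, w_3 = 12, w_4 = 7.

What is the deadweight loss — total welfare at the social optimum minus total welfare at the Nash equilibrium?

75.4

∂u_i/∂s_i = α_i − 1, so developer i contributes w_i if α_i > 1, else 0.
α_i > 1 for i ∈ {2, 4}; NE contributions (0, 12, 0, 7), S = 19.
W^NE = Σw_i − S^NE + (Σα_i)·S^NE = 45 + 2.9·19 = 100.1.
Planner: ∂(Σu_j)/∂s_i = Σα_j − 1 = 2.9 > 0, so everyone contributes w_i; S^SO = 45, W^SO = 45 + 2.9·45 = 175.5.
Deadweight loss = 75.4.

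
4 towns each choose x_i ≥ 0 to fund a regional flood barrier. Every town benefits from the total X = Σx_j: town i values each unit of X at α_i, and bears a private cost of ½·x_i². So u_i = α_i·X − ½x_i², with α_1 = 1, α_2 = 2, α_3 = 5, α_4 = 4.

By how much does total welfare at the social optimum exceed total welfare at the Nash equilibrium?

Town i's FOC: ∂u_i/∂x_i = α_i − x_i = 0, so x_i* = α_i.
NE contributions = (1, 2, 5, 4); X = 12.
W^NE = (Σα)·X − ½Σα_i² = 12² − ½·46 = 121.
Planner sets x_i = Σα_j = 12 for every i, so X^SO = 4·12 = 48.
W^SO = (Σα)·X^SO − ½·4·(Σα)² = (4/2)·12² = 288.
Deadweight loss = W^SO − W^NE = 167.

167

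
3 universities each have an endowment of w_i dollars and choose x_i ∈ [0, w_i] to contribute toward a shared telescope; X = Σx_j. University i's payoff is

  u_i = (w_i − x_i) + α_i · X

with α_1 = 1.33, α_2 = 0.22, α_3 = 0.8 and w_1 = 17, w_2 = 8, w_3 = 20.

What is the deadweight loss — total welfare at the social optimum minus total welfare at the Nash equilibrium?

37.8

∂u_i/∂x_i = α_i − 1, so university i contributes w_i if α_i > 1, else 0.
α_i > 1 for i ∈ {1}; NE contributions (17, 0, 0), X = 17.
W^NE = Σw_i − X^NE + (Σα_i)·X^NE = 45 + 1.35·17 = 67.95.
Planner: ∂(Σu_j)/∂x_i = Σα_j − 1 = 1.35 > 0, so everyone contributes w_i; X^SO = 45, W^SO = 45 + 1.35·45 = 105.75.
Deadweight loss = 37.8.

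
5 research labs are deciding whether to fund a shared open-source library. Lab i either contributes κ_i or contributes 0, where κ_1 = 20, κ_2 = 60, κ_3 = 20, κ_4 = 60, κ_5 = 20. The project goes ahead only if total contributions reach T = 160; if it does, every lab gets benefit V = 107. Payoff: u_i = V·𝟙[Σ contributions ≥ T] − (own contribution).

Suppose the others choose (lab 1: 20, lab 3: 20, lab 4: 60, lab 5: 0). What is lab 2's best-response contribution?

Others' total = 100. Contributing 60 brings total to 160 ≥ 160: gain V − κ_2 = 47.
Best response: 60.

60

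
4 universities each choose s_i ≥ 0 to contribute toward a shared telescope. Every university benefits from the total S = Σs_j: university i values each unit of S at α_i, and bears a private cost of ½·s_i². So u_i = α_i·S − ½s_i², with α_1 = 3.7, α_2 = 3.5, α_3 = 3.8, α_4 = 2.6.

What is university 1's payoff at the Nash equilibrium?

University i's FOC: ∂u_i/∂s_i = α_i − s_i = 0, so s_i* = α_i.
NE contributions = (3.7, 3.5, 3.8, 2.6); S = 13.6.
u_1 = α_1·S − ½·(s_1)² = 3.7·13.6 − ½·3.7² = 43.475.

43.475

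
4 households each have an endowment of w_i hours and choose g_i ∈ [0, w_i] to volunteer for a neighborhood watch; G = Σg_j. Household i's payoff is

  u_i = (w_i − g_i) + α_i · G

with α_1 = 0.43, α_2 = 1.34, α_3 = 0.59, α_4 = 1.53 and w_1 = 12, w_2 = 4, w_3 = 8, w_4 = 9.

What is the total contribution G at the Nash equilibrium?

13

∂u_i/∂g_i = α_i − 1, so household i contributes w_i if α_i > 1, else 0.
α_i > 1 for i ∈ {2, 4}; NE contributions (0, 4, 0, 9), G = 13.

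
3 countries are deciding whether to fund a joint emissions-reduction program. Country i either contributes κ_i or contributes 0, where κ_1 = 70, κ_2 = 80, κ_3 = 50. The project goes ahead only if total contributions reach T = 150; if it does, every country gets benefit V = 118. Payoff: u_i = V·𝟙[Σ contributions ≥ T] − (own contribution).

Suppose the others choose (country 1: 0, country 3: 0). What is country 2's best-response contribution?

0

Others' total = 0. Even contributing 80 gives 80 < 150: no benefit either way.
Best response: 0.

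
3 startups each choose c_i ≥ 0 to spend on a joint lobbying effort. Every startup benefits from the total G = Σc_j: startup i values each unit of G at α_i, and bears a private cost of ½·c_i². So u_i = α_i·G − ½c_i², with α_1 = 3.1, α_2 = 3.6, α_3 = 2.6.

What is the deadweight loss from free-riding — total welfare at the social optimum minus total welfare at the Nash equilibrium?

57.91

Startup i's FOC: ∂u_i/∂c_i = α_i − c_i = 0, so c_i* = α_i.
NE contributions = (3.1, 3.6, 2.6); G = 9.3.
W^NE = (Σα)·G − ½Σα_i² = 9.3² − ½·29.33 = 71.825.
Planner sets c_i = Σα_j = 9.3 for every i, so G^SO = 3·9.3 = 27.9.
W^SO = (Σα)·G^SO − ½·3·(Σα)² = (3/2)·9.3² = 129.735.
Deadweight loss = W^SO − W^NE = 57.91.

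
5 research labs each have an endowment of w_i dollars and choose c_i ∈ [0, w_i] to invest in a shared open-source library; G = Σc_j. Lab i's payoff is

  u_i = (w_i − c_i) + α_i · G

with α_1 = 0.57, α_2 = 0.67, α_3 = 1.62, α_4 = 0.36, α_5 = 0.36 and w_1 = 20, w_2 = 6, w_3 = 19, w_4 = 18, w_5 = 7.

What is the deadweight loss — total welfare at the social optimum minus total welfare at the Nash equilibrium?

∂u_i/∂c_i = α_i − 1, so lab i contributes w_i if α_i > 1, else 0.
α_i > 1 for i ∈ {3}; NE contributions (0, 0, 19, 0, 0), G = 19.
W^NE = Σw_i − G^NE + (Σα_i)·G^NE = 70 + 2.58·19 = 119.02.
Planner: ∂(Σu_j)/∂c_i = Σα_j − 1 = 2.58 > 0, so everyone contributes w_i; G^SO = 70, W^SO = 70 + 2.58·70 = 250.6.
Deadweight loss = 131.58.

131.58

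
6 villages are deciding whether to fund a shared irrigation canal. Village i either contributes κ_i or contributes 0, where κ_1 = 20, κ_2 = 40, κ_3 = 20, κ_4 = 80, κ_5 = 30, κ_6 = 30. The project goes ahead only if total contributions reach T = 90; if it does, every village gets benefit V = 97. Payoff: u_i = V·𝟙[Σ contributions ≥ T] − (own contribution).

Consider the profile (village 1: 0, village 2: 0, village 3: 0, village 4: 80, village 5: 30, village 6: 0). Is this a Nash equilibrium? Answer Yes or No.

Yes

Total = 110 ≥ 90: provided.
Village 1 (pledges 0, payoff 97): pledging 20 → total 130, payoff 77. No gain.
Village 2 (pledges 0, payoff 97): pledging 40 → total 150, payoff 57. No gain.
Village 3 (pledges 0, payoff 97): pledging 20 → total 130, payoff 77. No gain.
Village 4 (pledges 80, payoff 17): dropping to 0 → total 30, payoff 0. No gain.
Village 5 (pledges 30, payoff 67): dropping to 0 → total 80, payoff 0. No gain.
Village 6 (pledges 0, payoff 97): pledging 30 → total 140, payoff 67. No gain.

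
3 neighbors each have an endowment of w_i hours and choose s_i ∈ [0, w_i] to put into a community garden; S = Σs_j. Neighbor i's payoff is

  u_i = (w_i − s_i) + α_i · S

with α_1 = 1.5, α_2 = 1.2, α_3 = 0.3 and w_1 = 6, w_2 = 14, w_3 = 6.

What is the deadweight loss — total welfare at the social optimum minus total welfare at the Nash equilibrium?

12

∂u_i/∂s_i = α_i − 1, so neighbor i contributes w_i if α_i > 1, else 0.
α_i > 1 for i ∈ {1, 2}; NE contributions (6, 14, 0), S = 20.
W^NE = Σw_i − S^NE + (Σα_i)·S^NE = 26 + 2·20 = 66.
Planner: ∂(Σu_j)/∂s_i = Σα_j − 1 = 2 > 0, so everyone contributes w_i; S^SO = 26, W^SO = 26 + 2·26 = 78.
Deadweight loss = 12.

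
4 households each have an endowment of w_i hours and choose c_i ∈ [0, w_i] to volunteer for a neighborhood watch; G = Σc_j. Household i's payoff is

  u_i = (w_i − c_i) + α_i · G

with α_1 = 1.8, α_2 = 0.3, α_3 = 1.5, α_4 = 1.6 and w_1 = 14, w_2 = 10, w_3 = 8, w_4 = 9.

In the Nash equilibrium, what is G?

31

∂u_i/∂c_i = α_i − 1, so household i contributes w_i if α_i > 1, else 0.
α_i > 1 for i ∈ {1, 3, 4}; NE contributions (14, 0, 8, 9), G = 31.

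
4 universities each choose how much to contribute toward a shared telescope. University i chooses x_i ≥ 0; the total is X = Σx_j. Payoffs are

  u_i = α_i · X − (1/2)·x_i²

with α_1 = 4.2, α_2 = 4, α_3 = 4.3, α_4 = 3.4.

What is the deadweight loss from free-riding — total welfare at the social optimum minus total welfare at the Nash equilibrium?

284.655

University i's FOC: ∂u_i/∂x_i = α_i − x_i = 0, so x_i* = α_i.
NE contributions = (4.2, 4, 4.3, 3.4); X = 15.9.
W^NE = (Σα)·X − ½Σα_i² = 15.9² − ½·63.69 = 220.965.
Planner sets x_i = Σα_j = 15.9 for every i, so X^SO = 4·15.9 = 63.6.
W^SO = (Σα)·X^SO − ½·4·(Σα)² = (4/2)·15.9² = 505.62.
Deadweight loss = W^SO − W^NE = 284.655.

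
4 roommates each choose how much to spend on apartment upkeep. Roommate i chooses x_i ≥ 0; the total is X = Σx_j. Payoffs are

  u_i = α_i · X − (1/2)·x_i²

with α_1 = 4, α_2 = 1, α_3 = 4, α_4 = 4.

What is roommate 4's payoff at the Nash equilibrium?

Roommate i's FOC: ∂u_i/∂x_i = α_i − x_i = 0, so x_i* = α_i.
NE contributions = (4, 1, 4, 4); X = 13.
u_4 = α_4·X − ½·(x_4)² = 4·13 − ½·4² = 44.

44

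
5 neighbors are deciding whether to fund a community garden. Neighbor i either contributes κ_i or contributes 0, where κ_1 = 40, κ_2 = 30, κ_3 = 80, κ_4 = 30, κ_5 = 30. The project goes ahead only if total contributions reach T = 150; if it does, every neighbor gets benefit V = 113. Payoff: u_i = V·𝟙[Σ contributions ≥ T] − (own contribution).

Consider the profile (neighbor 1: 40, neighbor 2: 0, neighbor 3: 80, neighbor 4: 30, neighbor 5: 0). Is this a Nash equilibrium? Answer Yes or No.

Total = 150 ≥ 150: provided.
Neighbor 1 (pledges 40, payoff 73): dropping to 0 → total 110, payoff 0. No gain.
Neighbor 2 (pledges 0, payoff 113): pledging 30 → total 180, payoff 83. No gain.
Neighbor 3 (pledges 80, payoff 33): dropping to 0 → total 70, payoff 0. No gain.
Neighbor 4 (pledges 30, payoff 83): dropping to 0 → total 120, payoff 0. No gain.
Neighbor 5 (pledges 0, payoff 113): pledging 30 → total 180, payoff 83. No gain.

Yes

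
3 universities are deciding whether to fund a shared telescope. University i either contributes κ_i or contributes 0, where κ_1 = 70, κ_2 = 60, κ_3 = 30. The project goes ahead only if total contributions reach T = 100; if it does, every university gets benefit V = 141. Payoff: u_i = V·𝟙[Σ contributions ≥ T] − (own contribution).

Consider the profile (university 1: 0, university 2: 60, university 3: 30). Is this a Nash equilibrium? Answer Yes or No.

Total = 90 < 100: not provided.
University 1 (pledges 0, payoff 0): pledging 70 → total 160, payoff 71. Profitable deviation.

No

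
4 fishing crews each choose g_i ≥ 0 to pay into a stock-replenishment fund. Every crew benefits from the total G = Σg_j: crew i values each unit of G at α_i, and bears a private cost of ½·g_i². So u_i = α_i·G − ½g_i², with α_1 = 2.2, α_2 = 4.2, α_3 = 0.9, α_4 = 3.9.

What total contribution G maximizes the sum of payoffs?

Planner FOC: ∂(Σu_j)/∂g_i = (Σα_j) − g_i = 0, so g_i^SO = Σα_j = 11.2 for every i; G^SO = 44.8.

44.8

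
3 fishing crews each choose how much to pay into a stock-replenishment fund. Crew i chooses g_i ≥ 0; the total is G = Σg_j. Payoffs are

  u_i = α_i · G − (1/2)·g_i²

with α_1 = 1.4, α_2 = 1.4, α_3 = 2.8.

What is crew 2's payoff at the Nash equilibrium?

6.86

Crew i's FOC: ∂u_i/∂g_i = α_i − g_i = 0, so g_i* = α_i.
NE contributions = (1.4, 1.4, 2.8); G = 5.6.
u_2 = α_2·G − ½·(g_2)² = 1.4·5.6 − ½·1.4² = 6.86.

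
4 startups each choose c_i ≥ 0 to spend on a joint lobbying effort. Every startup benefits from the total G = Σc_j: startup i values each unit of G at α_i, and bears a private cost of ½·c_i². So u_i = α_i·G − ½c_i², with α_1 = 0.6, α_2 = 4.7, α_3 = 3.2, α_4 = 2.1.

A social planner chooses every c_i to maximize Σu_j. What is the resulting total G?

42.4

Planner FOC: ∂(Σu_j)/∂c_i = (Σα_j) − c_i = 0, so c_i^SO = Σα_j = 10.6 for every i; G^SO = 42.4.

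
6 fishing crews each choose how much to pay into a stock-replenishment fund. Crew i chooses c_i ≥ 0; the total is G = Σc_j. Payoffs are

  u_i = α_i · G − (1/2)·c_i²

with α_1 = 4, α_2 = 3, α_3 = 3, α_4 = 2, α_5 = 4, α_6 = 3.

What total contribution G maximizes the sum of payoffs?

114

Planner FOC: ∂(Σu_j)/∂c_i = (Σα_j) − c_i = 0, so c_i^SO = Σα_j = 19 for every i; G^SO = 114.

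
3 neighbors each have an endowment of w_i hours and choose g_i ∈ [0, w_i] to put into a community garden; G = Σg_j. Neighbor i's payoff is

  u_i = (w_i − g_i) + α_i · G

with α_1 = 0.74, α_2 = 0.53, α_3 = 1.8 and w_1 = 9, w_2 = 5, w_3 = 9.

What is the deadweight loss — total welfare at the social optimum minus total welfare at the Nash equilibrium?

28.98

∂u_i/∂g_i = α_i − 1, so neighbor i contributes w_i if α_i > 1, else 0.
α_i > 1 for i ∈ {3}; NE contributions (0, 0, 9), G = 9.
W^NE = Σw_i − G^NE + (Σα_i)·G^NE = 23 + 2.07·9 = 41.63.
Planner: ∂(Σu_j)/∂g_i = Σα_j − 1 = 2.07 > 0, so everyone contributes w_i; G^SO = 23, W^SO = 23 + 2.07·23 = 70.61.
Deadweight loss = 28.98.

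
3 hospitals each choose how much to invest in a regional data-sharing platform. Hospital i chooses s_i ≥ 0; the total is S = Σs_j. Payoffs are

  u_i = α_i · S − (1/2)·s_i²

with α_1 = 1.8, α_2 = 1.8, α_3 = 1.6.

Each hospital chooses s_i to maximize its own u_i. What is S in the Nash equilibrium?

Hospital i's FOC: ∂u_i/∂s_i = α_i − s_i = 0, so s_i* = α_i.
NE contributions = (1.8, 1.8, 1.6); S = 5.2.

5.2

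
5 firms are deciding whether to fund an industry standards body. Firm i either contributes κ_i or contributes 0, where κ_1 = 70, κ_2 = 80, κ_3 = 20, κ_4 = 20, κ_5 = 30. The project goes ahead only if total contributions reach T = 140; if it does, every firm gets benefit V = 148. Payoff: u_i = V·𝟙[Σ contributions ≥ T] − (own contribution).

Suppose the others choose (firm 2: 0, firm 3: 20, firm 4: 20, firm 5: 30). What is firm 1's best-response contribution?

70

Others' total = 70. Contributing 70 brings total to 140 ≥ 140: gain V − κ_1 = 78.
Best response: 70.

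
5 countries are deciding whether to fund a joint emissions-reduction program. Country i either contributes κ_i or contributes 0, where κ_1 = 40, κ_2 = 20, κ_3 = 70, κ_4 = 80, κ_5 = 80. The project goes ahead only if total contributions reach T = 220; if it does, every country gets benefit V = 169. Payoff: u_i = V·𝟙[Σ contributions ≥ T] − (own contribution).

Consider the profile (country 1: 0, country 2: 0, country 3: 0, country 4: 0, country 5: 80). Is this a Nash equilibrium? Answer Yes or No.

Total = 80 < 220: not provided.
Country 1 (pledges 0, payoff 0): pledging 40 → total 120, payoff -40. No gain.
Country 2 (pledges 0, payoff 0): pledging 20 → total 100, payoff -20. No gain.
Country 3 (pledges 0, payoff 0): pledging 70 → total 150, payoff -70. No gain.
Country 4 (pledges 0, payoff 0): pledging 80 → total 160, payoff -80. No gain.
Country 5 (pledges 80, payoff -80): dropping to 0 → total 0, payoff 0. Profitable deviation.

No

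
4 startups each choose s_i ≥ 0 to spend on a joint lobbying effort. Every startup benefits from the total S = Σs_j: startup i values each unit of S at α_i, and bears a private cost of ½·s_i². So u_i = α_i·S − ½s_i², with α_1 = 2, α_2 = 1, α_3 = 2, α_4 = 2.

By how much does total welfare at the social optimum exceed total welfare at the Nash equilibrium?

Startup i's FOC: ∂u_i/∂s_i = α_i − s_i = 0, so s_i* = α_i.
NE contributions = (2, 1, 2, 2); S = 7.
W^NE = (Σα)·S − ½Σα_i² = 7² − ½·13 = 42.5.
Planner sets s_i = Σα_j = 7 for every i, so S^SO = 4·7 = 28.
W^SO = (Σα)·S^SO − ½·4·(Σα)² = (4/2)·7² = 98.
Deadweight loss = W^SO − W^NE = 55.5.

55.5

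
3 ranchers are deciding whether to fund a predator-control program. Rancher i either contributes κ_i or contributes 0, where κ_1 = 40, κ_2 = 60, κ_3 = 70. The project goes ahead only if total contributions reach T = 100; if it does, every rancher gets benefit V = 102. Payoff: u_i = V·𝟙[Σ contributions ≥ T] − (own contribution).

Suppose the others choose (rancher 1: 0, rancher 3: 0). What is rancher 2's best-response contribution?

Others' total = 0. Even contributing 60 gives 60 < 100: no benefit either way.
Best response: 0.

0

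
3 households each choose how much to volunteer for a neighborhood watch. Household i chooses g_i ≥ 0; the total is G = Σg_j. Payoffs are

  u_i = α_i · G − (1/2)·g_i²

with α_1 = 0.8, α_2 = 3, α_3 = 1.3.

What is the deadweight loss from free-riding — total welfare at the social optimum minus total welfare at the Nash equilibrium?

18.67

Household i's FOC: ∂u_i/∂g_i = α_i − g_i = 0, so g_i* = α_i.
NE contributions = (0.8, 3, 1.3); G = 5.1.
W^NE = (Σα)·G − ½Σα_i² = 5.1² − ½·11.33 = 20.345.
Planner sets g_i = Σα_j = 5.1 for every i, so G^SO = 3·5.1 = 15.3.
W^SO = (Σα)·G^SO − ½·3·(Σα)² = (3/2)·5.1² = 39.015.
Deadweight loss = W^SO − W^NE = 18.67.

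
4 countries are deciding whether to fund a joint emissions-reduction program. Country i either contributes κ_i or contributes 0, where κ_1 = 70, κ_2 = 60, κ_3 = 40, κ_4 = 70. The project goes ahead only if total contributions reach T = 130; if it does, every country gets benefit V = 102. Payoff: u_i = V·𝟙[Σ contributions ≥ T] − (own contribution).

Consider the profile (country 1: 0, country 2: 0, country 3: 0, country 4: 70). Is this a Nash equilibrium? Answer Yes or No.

No

Total = 70 < 130: not provided.
Country 1 (pledges 0, payoff 0): pledging 70 → total 140, payoff 32. Profitable deviation.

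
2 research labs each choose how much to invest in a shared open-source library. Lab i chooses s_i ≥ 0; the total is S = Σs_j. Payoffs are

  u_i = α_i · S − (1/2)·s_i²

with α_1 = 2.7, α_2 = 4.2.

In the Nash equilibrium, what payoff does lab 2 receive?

20.16

Lab i's FOC: ∂u_i/∂s_i = α_i − s_i = 0, so s_i* = α_i.
NE contributions = (2.7, 4.2); S = 6.9.
u_2 = α_2·S − ½·(s_2)² = 4.2·6.9 − ½·4.2² = 20.16.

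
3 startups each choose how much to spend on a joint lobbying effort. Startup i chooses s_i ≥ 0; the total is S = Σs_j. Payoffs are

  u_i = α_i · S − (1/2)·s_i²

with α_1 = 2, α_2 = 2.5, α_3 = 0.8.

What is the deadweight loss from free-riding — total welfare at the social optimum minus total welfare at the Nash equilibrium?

19.49

Startup i's FOC: ∂u_i/∂s_i = α_i − s_i = 0, so s_i* = α_i.
NE contributions = (2, 2.5, 0.8); S = 5.3.
W^NE = (Σα)·S − ½Σα_i² = 5.3² − ½·10.89 = 22.645.
Planner sets s_i = Σα_j = 5.3 for every i, so S^SO = 3·5.3 = 15.9.
W^SO = (Σα)·S^SO − ½·3·(Σα)² = (3/2)·5.3² = 42.135.
Deadweight loss = W^SO − W^NE = 19.49.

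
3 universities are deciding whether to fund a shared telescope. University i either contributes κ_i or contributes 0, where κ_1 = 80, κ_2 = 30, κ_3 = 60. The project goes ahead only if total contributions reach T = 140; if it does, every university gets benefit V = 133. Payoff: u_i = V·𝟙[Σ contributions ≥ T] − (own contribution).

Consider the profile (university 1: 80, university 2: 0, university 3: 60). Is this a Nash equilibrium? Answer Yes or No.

Yes

Total = 140 ≥ 140: provided.
University 1 (pledges 80, payoff 53): dropping to 0 → total 60, payoff 0. No gain.
University 2 (pledges 0, payoff 133): pledging 30 → total 170, payoff 103. No gain.
University 3 (pledges 60, payoff 73): dropping to 0 → total 80, payoff 0. No gain.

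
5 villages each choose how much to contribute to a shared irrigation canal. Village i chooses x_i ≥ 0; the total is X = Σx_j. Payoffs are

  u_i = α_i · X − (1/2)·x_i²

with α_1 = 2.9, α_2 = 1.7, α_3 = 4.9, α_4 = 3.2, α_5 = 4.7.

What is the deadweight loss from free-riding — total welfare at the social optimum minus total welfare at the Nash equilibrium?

Village i's FOC: ∂u_i/∂x_i = α_i − x_i = 0, so x_i* = α_i.
NE contributions = (2.9, 1.7, 4.9, 3.2, 4.7); X = 17.4.
W^NE = (Σα)·X − ½Σα_i² = 17.4² − ½·67.64 = 268.94.
Planner sets x_i = Σα_j = 17.4 for every i, so X^SO = 5·17.4 = 87.
W^SO = (Σα)·X^SO − ½·5·(Σα)² = (5/2)·17.4² = 756.9.
Deadweight loss = W^SO − W^NE = 487.96.

487.96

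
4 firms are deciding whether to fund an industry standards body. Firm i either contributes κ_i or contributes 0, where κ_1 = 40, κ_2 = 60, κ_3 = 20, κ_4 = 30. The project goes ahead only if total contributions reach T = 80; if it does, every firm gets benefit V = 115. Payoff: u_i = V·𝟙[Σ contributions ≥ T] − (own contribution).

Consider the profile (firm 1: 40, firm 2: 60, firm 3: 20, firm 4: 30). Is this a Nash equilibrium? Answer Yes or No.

Total = 150 ≥ 80: provided.
Firm 1 (pledges 40, payoff 75): dropping to 0 → total 110, payoff 115. Profitable deviation.

No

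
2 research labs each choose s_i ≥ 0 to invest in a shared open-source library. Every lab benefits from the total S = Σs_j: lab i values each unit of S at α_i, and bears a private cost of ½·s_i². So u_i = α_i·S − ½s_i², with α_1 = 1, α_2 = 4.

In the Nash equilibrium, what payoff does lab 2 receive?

Lab i's FOC: ∂u_i/∂s_i = α_i − s_i = 0, so s_i* = α_i.
NE contributions = (1, 4); S = 5.
u_2 = α_2·S − ½·(s_2)² = 4·5 − ½·4² = 12.

12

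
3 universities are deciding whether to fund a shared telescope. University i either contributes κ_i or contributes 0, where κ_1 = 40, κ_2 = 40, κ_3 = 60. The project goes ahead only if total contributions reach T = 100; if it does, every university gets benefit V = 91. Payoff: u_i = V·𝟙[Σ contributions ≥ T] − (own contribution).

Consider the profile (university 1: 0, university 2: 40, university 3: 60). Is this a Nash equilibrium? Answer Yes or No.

Total = 100 ≥ 100: provided.
University 1 (pledges 0, payoff 91): pledging 40 → total 140, payoff 51. No gain.
University 2 (pledges 40, payoff 51): dropping to 0 → total 60, payoff 0. No gain.
University 3 (pledges 60, payoff 31): dropping to 0 → total 40, payoff 0. No gain.

Yes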